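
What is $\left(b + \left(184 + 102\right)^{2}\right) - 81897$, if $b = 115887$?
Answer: $115786$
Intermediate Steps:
$\left(b + \left(184 + 102\right)^{2}\right) - 81897 = \left(115887 + \left(184 + 102\right)^{2}\right) - 81897 = \left(115887 + 286^{2}\right) - 81897 = \left(115887 + 81796\right) - 81897 = 197683 - 81897 = 115786$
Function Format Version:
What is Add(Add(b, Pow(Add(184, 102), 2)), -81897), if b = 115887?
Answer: 115786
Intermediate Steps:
Add(Add(b, Pow(Add(184, 102), 2)), -81897) = Add(Add(115887, Pow(Add(184, 102), 2)), -81897) = Add(Add(115887, Pow(286, 2)), -81897) = Add(Add(115887, 81796), -81897) = Add(197683, -81897) = 115786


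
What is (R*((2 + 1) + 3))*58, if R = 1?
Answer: 348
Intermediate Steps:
(R*((2 + 1) + 3))*58 = (1*((2 + 1) + 3))*58 = (1*(3 + 3))*58 = (1*6)*58 = 6*58 = 348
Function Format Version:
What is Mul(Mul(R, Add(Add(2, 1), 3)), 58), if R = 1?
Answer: 348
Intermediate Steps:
Mul(Mul(R, Add(Add(2, 1), 3)), 58) = Mul(Mul(1, Add(Add(2, 1), 3)), 58) = Mul(Mul(1, Add(3, 3)), 58) = Mul(Mul(1, 6), 58) = Mul(6, 58) = 348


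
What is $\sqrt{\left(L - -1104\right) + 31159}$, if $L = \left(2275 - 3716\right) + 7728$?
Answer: $5 \sqrt{1542} \approx 196.34$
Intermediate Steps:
$L = 6287$ ($L = \left(2275 - 3716\right) + 7728 = -1441 + 7728 = 6287$)
$\sqrt{\left(L - -1104\right) + 31159} = \sqrt{\left(6287 - -1104\right) + 31159} = \sqrt{\left(6287 + 1104\right) + 31159} = \sqrt{7391 + 31159} = \sqrt{38550} = 5 \sqrt{1542}$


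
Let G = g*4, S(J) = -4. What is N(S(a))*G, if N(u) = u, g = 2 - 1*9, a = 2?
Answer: 112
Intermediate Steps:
g = -7 (g = 2 - 9 = -7)
G = -28 (G = -7*4 = -28)
N(S(a))*G = -4*(-28) = 112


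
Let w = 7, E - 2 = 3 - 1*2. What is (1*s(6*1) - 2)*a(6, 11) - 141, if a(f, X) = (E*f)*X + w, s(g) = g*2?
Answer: 1909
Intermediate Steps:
E = 3 (E = 2 + (3 - 1*2) = 2 + (3 - 2) = 2 + 1 = 3)
s(g) = 2*g
a(f, X) = 7 + 3*X*f (a(f, X) = (3*f)*X + 7 = 3*X*f + 7 = 7 + 3*X*f)
(1*s(6*1) - 2)*a(6, 11) - 141 = (1*(2*(6*1)) - 2)*(7 + 3*11*6) - 141 = (1*(2*6) - 2)*(7 + 198) - 141 = (1*12 - 2)*205 - 141 = (12 - 2)*205 - 141 = 10*205 - 141 = 2050 - 141 = 1909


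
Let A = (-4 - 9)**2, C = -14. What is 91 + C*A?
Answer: -2275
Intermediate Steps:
A = 169 (A = (-13)**2 = 169)
91 + C*A = 91 - 14*169 = 91 - 2366 = -2275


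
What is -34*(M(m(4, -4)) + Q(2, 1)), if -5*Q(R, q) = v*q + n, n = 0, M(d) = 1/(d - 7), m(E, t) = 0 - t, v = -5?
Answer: -68/3 ≈ -22.667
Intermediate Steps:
m(E, t) = -t
M(d) = 1/(-7 + d)
Q(R, q) = q (Q(R, q) = -(-5*q + 0)/5 = -(-1)*q = q)
-34*(M(m(4, -4)) + Q(2, 1)) = -34*(1/(-7 - 1*(-4)) + 1) = -34*(1/(-7 + 4) + 1) = -34*(1/(-3) + 1) = -34*(-1/3 + 1) = -34*2/3 = -68/3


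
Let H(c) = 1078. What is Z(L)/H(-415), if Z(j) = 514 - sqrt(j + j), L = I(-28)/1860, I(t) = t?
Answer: 257/539 - I*sqrt(6510)/501270 ≈ 0.47681 - 0.00016096*I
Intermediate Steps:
L = -7/465 (L = -28/1860 = -28*1/1860 = -7/465 ≈ -0.015054)
Z(j) = 514 - sqrt(2)*sqrt(j) (Z(j) = 514 - sqrt(2*j) = 514 - sqrt(2)*sqrt(j))
Z(L)/H(-415) = (514 - sqrt(2)*sqrt(-7/465))/1078 = (514 - sqrt(2)*I*sqrt(3255)/465)*(1/1078) = (514 - I*sqrt(6510)/465)*(1/1078) = 257/539 - I*sqrt(6510)/501270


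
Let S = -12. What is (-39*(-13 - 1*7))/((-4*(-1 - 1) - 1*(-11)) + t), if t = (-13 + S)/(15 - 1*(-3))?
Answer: 14040/317 ≈ 44.290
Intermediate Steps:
t = -25/18 (t = (-13 - 12)/(15 - 1*(-3)) = -25/(15 + 3) = -25/18 ≈ -1.3889)
(-39*(-13 - 1*7))/((-4*(-1 - 1) - 1*(-11)) + t) = (-39*(-13 - 1*7))/((-4*(-1 - 1) - 1*(-11)) - 25/18) = (-39*(-13 - 7))/((-4*(-2) + 11) - 25/18) = (-39*(-20))/((8 + 11) - 25/18) = 780/(19 - 25/18) = 780/(317/18) = 780*(18/317) = 14040/317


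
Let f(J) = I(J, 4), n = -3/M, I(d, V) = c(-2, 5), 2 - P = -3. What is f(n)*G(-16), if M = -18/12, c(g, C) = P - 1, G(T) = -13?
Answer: -52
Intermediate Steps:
P = 5 (P = 2 - 1*(-3) = 2 + 3 = 5)
c(g, C) = 4 (c(g, C) = 5 - 1 = 4)
I(d, V) = 4
M = -3/2 (M = -18*1/12 = -3/2 ≈ -1.5000)
n = 2 (n = -3/(-3/2) = -3*(-⅔) = 2)
f(J) = 4
f(n)*G(-16) = 4*(-13) = -52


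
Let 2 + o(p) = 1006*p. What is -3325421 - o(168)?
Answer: -3494427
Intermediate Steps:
o(p) = -2 + 1006*p
-3325421 - o(168) = -3325421 - (-2 + 1006*168) = -3325421 - (-2 + 169008) = -3325421 - 1*169006 = -3325421 - 169006 = -3494427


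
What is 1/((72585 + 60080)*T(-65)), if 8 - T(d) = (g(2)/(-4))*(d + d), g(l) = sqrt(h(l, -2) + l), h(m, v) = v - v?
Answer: -16/543528505 - sqrt(2)/8361977 ≈ -1.9856e-7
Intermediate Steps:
h(m, v) = 0
g(l) = sqrt(l) (g(l) = sqrt(0 + l) = sqrt(l))
T(d) = 8 + d*sqrt(2)/2 (T(d) = 8 - sqrt(2)/(-4)*(d + d) = 8 - sqrt(2)*(-1/4)*2*d = 8 - (-sqrt(2)/4)*2*d = 8 - (-1)*d*sqrt(2)/2 = 8 + d*sqrt(2)/2)
1/((72585 + 60080)*T(-65)) = 1/((72585 + 60080)*(8 + (1/2)*(-65)*sqrt(2))) = 1/(132665*(8 - 65*sqrt(2)/2))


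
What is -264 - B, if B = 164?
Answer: -428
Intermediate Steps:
-264 - B = -264 - 1*164 = -264 - 164 = -428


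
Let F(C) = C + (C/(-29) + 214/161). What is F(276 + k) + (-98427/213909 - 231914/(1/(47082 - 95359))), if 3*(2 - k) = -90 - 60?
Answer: 3727339314885472115/332913707 ≈ 1.1196e+10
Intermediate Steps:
k = 52 (k = 2 - (-90 - 60)/3 = 2 - 1/3*(-150) = 2 + 50 = 52)
F(C) = 214/161 + 28*C/29 (F(C) = C + (C*(-1/29) + 214*(1/161)) = C + (-C/29 + 214/161) = C + (214/161 - C/29) = 214/161 + 28*C/29)
F(276 + k) + (-98427/213909 - 231914/(1/(47082 - 95359))) = (214/161 + 28*(276 + 52)/29) + (-98427/213909 - 231914/(1/(47082 - 95359))) = (214/161 + (28/29)*328) + (-98427*1/213909 - 231914/(1/(-48277))) = (214/161 + 9184/29) + (-32809/71303 - 231914/(-1/48277)) = 1484830/4669 + (-32809/71303 - 231914*(-48277)) = 1484830/4669 + (-32809/71303 + 11196112178) = 1484830/4669 + 798316386595125/71303 = 3727339314885472115/332913707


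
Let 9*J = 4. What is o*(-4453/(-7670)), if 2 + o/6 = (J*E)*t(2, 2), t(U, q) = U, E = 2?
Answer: -8906/11505 ≈ -0.77410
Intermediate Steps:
J = 4/9 (J = (1/9)*4 = 4/9 ≈ 0.44444)
o = -4/3 (o = -12 + 6*(((4/9)*2)*2) = -12 + 6*((8/9)*2) = -12 + 6*(16/9) = -12 + 32/3 = -4/3 ≈ -1.3333)
o*(-4453/(-7670)) = -(-17812)/(3*(-7670)) = -(-17812)*(-1)/(3*7670) = -4/3*4453/7670 = -8906/11505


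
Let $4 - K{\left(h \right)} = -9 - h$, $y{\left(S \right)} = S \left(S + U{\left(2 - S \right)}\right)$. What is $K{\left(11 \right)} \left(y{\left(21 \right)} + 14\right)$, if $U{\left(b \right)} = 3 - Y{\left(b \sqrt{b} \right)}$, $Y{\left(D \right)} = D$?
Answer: $12432 + 9576 i \sqrt{19} \approx 12432.0 + 41741.0 i$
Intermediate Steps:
$U{\left(b \right)} = 3 - b^{\frac{3}{2}}$ ($U{\left(b \right)} = 3 - b \sqrt{b} = 3 - b^{\frac{3}{2}}$)
$y{\left(S \right)} = S \left(3 + S - \left(2 - S\right)^{\frac{3}{2}}\right)$ ($y{\left(S \right)} = S \left(S - \left(-3 + \left(2 - S\right)^{\frac{3}{2}}\right)\right) = S \left(3 + S - \left(2 - S\right)^{\frac{3}{2}}\right)$)
$K{\left(h \right)} = 13 + h$ ($K{\left(h \right)} = 4 - \left(-9 - h\right) = 4 + \left(9 + h\right) = 13 + h$)
$K{\left(11 \right)} \left(y{\left(21 \right)} + 14\right) = \left(13 + 11\right) \left(21 \left(3 + 21 - \left(2 - 21\right)^{\frac{3}{2}}\right) + 14\right) = 24 \left(21 \left(3 + 21 - \left(2 - 21\right)^{\frac{3}{2}}\right) + 14\right) = 24 \left(21 \left(3 + 21 - \left(-19\right)^{\frac{3}{2}}\right) + 14\right) = 24 \left(21 \left(3 + 21 - - 19 i \sqrt{19}\right) + 14\right) = 24 \left(21 \left(3 + 21 + 19 i \sqrt{19}\right) + 14\right) = 24 \left(21 \left(24 + 19 i \sqrt{19}\right) + 14\right) = 24 \left(\left(504 + 399 i \sqrt{19}\right) + 14\right) = 24 \left(518 + 399 i \sqrt{19}\right) = 12432 + 9576 i \sqrt{19}$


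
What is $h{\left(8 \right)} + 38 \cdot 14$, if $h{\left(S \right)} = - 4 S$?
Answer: $500$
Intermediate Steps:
$h{\left(8 \right)} + 38 \cdot 14 = \left(-4\right) 8 + 38 \cdot 14 = -32 + 532 = 500$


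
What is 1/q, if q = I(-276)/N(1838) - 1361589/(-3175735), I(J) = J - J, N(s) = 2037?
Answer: 3175735/1361589 ≈ 2.3324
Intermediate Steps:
I(J) = 0
q = 1361589/3175735 (q = 0/2037 - 1361589/(-3175735) = 0*(1/2037) - 1361589*(-1/3175735) = 0 + 1361589/3175735 = 1361589/3175735 ≈ 0.42875)
1/q = 1/(1361589/3175735) = 3175735/1361589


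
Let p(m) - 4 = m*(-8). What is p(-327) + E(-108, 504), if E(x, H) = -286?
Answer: 2334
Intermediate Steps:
p(m) = 4 - 8*m (p(m) = 4 + m*(-8) = 4 - 8*m)
p(-327) + E(-108, 504) = (4 - 8*(-327)) - 286 = (4 + 2616) - 286 = 2620 - 286 = 2334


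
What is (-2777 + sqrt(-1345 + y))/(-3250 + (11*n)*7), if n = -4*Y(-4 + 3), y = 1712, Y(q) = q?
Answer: 2777/2942 - sqrt(367)/2942 ≈ 0.93740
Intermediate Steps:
n = 4 (n = -4*(-4 + 3) = -4*(-1) = 4)
(-2777 + sqrt(-1345 + y))/(-3250 + (11*n)*7) = (-2777 + sqrt(-1345 + 1712))/(-3250 + (11*4)*7) = (-2777 + sqrt(367))/(-3250 + 44*7) = (-2777 + sqrt(367))/(-3250 + 308) = (-2777 + sqrt(367))/(-2942) = (-2777 + sqrt(367))*(-1/2942) = 2777/2942 - sqrt(367)/2942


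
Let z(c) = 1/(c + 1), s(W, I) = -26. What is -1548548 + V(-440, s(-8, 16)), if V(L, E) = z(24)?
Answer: -38713699/25 ≈ -1.5485e+6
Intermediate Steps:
z(c) = 1/(1 + c)
V(L, E) = 1/25 (V(L, E) = 1/(1 + 24) = 1/25)
-1548548 + V(-440, s(-8, 16)) = -1548548 + 1/25 = -38713699/25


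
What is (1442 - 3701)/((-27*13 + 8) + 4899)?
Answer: -2259/4556 ≈ -0.49583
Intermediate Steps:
(1442 - 3701)/((-27*13 + 8) + 4899) = -2259/((-351 + 8) + 4899) = -2259/(-343 + 4899) = -2259/4556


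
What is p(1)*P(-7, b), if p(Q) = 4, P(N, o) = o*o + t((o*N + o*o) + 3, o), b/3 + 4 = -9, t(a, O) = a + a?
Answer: 20460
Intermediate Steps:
t(a, O) = 2*a
b = -39 (b = -12 + 3*(-9) = -12 - 27 = -39)
P(N, o) = 6 + 3*o² + 2*N*o (P(N, o) = o*o + 2*((o*N + o*o) + 3) = o² + 2*((N*o + o²) + 3) = o² + 2*((o² + N*o) + 3) = o² + 2*(3 + o² + N*o) = o² + (6 + 2*o² + 2*N*o) = 6 + 3*o² + 2*N*o)
p(1)*P(-7, b) = 4*(6 + 3*(-39)² + 2*(-7)*(-39)) = 4*(6 + 3*1521 + 546) = 4*(6 + 4563 + 546) = 4*5115 = 20460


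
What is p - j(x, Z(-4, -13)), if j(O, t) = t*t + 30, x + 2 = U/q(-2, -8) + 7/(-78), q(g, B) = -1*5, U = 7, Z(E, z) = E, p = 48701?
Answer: 48655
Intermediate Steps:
q(g, B) = -5
x = -1361/390 (x = -2 + (7/(-5) + 7/(-78)) = -2 + (7*(-1/5) + 7*(-1/78)) = -2 + (-7/5 - 7/78) = -2 - 581/390 = -1361/390 ≈ -3.4897)
j(O, t) = 30 + t**2 (j(O, t) = t**2 + 30 = 30 + t**2)
p - j(x, Z(-4, -13)) = 48701 - (30 + (-4)**2) = 48701 - (30 + 16) = 48701 - 1*46 = 48701 - 46 = 48655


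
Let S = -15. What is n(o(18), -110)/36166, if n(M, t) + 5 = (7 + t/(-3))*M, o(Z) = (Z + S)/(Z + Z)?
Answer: -49/1301976 ≈ -3.7635e-5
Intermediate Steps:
o(Z) = (-15 + Z)/(2*Z) (o(Z) = (Z - 15)/(Z + Z) = (-15 + Z)/((2*Z)) = (-15 + Z)*(1/(2*Z)) = (-15 + Z)/(2*Z))
n(M, t) = -5 + M*(7 - t/3) (n(M, t) = -5 + (7 + t/(-3))*M = -5 + (7 + t*(-1/3))*M = -5 + (7 - t/3)*M = -5 + M*(7 - t/3))
n(o(18), -110)/36166 = (-5 + 7*((1/2)*(-15 + 18)/18) - 1/3*(1/2)*(-15 + 18)/18*(-110))/36166 = (-5 + 7*((1/2)*(1/18)*3) - 1/3*(1/2)*(1/18)*3*(-110))*(1/36166) = (-5 + 7*(1/12) - 1/3*1/12*(-110))*(1/36166) = (-5 + 7/12 + 55/18)*(1/36166) = -49/36*1/36166 = -49/1301976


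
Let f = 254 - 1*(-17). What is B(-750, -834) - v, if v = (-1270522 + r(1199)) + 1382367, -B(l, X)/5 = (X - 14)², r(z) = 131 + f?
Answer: -3707767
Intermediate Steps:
f = 271 (f = 254 + 17 = 271)
r(z) = 402 (r(z) = 131 + 271 = 402)
B(l, X) = -5*(-14 + X)² (B(l, X) = -5*(X - 14)² = -5*(-14 + X)²)
v = 112247 (v = (-1270522 + 402) + 1382367 = -1270120 + 1382367 = 112247)
B(-750, -834) - v = -5*(-14 - 834)² - 1*112247 = -5*(-848)² - 112247 = -5*719104 - 112247 = -3595520 - 112247 = -3707767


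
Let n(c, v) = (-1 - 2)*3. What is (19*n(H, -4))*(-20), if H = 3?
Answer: 3420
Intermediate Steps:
n(c, v) = -9 (n(c, v) = -3*3 = -9)
(19*n(H, -4))*(-20) = (19*(-9))*(-20) = -171*(-20) = 3420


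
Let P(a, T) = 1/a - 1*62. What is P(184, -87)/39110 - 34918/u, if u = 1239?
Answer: -251292441593/8916141360 ≈ -28.184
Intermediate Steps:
P(a, T) = -62 + 1/a (P(a, T) = 1/a - 62 = -62 + 1/a)
P(184, -87)/39110 - 34918/u = (-62 + 1/184)/39110 - 34918/1239 = (-62 + 1/184)*(1/39110) - 34918*1/1239 = -11407/184*1/39110 - 34918/1239 = -11407/7196240 - 34918/1239 = -251292441593/8916141360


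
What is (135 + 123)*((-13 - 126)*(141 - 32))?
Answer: -3908958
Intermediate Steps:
(135 + 123)*((-13 - 126)*(141 - 32)) = 258*(-139*109) = 258*(-15151) = -3908958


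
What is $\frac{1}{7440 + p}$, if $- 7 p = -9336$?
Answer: $\frac{7}{61416} \approx 0.00011398$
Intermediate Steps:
$p = \frac{9336}{7}$ ($p = \left(- \frac{1}{7}\right) \left(-9336\right) = \frac{9336}{7} \approx 1333.7$)
$\frac{1}{7440 + p} = \frac{1}{7440 + \frac{9336}{7}} = \frac{1}{\frac{61416}{7}} = \frac{7}{61416}$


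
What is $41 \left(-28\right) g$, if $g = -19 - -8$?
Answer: $12628$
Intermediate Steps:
$g = -11$ ($g = -19 + 8 = -11$)
$41 \left(-28\right) g = 41 \left(-28\right) \left(-11\right) = \left(-1148\right) \left(-11\right) = 12628$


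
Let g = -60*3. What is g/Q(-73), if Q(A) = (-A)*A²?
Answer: -180/389017 ≈ -0.00046270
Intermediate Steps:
Q(A) = -A³
g = -180
g/Q(-73) = -180/((-1*(-73)³)) = -180/((-1*(-389017))) = -180/389017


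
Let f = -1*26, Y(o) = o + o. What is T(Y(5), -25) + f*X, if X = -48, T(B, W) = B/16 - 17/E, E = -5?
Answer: 50081/40 ≈ 1252.0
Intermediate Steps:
Y(o) = 2*o
T(B, W) = 17/5 + B/16 (T(B, W) = B/16 - 17/(-5) = B*(1/16) - 17*(-1/5) = B/16 + 17/5 = 17/5 + B/16)
f = -26
T(Y(5), -25) + f*X = (17/5 + (2*5)/16) - 26*(-48) = (17/5 + (1/16)*10) + 1248 = (17/5 + 5/8) + 1248 = 161/40 + 1248 = 50081/40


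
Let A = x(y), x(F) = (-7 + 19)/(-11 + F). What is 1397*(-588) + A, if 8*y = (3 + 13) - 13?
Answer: -69822156/85 ≈ -8.2144e+5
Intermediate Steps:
y = 3/8 (y = ((3 + 13) - 13)/8 = (16 - 13)/8 = (⅛)*3 = 3/8 ≈ 0.37500)
x(F) = 12/(-11 + F)
A = -96/85 (A = 12/(-11 + 3/8) = 12/(-85/8) = 12*(-8/85) = -96/85 ≈ -1.1294)
1397*(-588) + A = 1397*(-588) - 96/85 = -821436 - 96/85 = -69822156/85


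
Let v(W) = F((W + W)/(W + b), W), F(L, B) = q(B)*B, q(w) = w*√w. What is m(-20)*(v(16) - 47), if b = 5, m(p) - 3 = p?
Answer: -16609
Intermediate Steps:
q(w) = w^(3/2)
m(p) = 3 + p
F(L, B) = B^(5/2) (F(L, B) = B^(3/2)*B = B^(5/2))
v(W) = W^(5/2)
m(-20)*(v(16) - 47) = (3 - 20)*(16^(5/2) - 47) = -17*(1024 - 47) = -17*977 = -16609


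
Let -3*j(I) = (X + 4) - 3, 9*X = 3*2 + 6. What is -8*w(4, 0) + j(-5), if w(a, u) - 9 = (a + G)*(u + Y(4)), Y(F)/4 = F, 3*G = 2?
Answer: -6031/9 ≈ -670.11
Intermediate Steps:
G = 2/3 (G = (1/3)*2 = 2/3 ≈ 0.66667)
Y(F) = 4*F
X = 4/3 (X = (3*2 + 6)/9 = (6 + 6)/9 = (1/9)*12 = 4/3 ≈ 1.3333)
w(a, u) = 9 + (16 + u)*(2/3 + a) (w(a, u) = 9 + (a + 2/3)*(u + 4*4) = 9 + (2/3 + a)*(u + 16) = 9 + (2/3 + a)*(16 + u) = 9 + (16 + u)*(2/3 + a))
j(I) = -7/9 (j(I) = -((4/3 + 4) - 3)/3 = -(16/3 - 3)/3 = -1/3*7/3 = -7/9)
-8*w(4, 0) + j(-5) = -8*(59/3 + 16*4 + (2/3)*0 + 4*0) - 7/9 = -8*(59/3 + 64 + 0 + 0) - 7/9 = -8*251/3 - 7/9 = -2008/3 - 7/9 = -6031/9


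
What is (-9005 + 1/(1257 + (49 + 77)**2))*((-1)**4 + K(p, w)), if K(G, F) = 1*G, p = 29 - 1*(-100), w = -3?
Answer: -20056746320/17133 ≈ -1.1707e+6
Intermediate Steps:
p = 129 (p = 29 + 100 = 129)
K(G, F) = G
(-9005 + 1/(1257 + (49 + 77)**2))*((-1)**4 + K(p, w)) = (-9005 + 1/(1257 + (49 + 77)**2))*((-1)**4 + 129) = (-9005 + 1/(1257 + 126**2))*(1 + 129) = (-9005 + 1/(1257 + 15876))*130 = (-9005 + 1/17133)*130 = -154282664/17133*130 = -20056746320/17133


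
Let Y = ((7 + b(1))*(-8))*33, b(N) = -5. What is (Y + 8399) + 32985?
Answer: 40856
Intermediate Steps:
Y = -528 (Y = ((7 - 5)*(-8))*33 = (2*(-8))*33 = -16*33 = -528)
(Y + 8399) + 32985 = (-528 + 8399) + 32985 = 7871 + 32985 = 40856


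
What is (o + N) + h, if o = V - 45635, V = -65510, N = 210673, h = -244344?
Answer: -144816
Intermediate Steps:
o = -111145 (o = -65510 - 45635 = -111145)
(o + N) + h = (-111145 + 210673) - 244344 = 99528 - 244344 = -144816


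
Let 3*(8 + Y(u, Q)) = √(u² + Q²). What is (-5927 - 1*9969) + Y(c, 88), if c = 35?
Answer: -15904 + √8969/3 ≈ -15872.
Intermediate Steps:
Y(u, Q) = -8 + √(Q² + u²)/3 (Y(u, Q) = -8 + √(u² + Q²)/3 = -8 + √(Q² + u²)/3)
(-5927 - 1*9969) + Y(c, 88) = (-5927 - 1*9969) + (-8 + √(88² + 35²)/3) = (-5927 - 9969) + (-8 + √(7744 + 1225)/3) = -15896 + (-8 + √8969/3) = -15904 + √8969/3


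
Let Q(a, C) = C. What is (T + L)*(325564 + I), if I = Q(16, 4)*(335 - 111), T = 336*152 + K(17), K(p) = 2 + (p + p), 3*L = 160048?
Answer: 34101141040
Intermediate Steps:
L = 160048/3 (L = (1/3)*160048 = 160048/3 ≈ 53349.)
K(p) = 2 + 2*p
T = 51108 (T = 336*152 + (2 + 2*17) = 51072 + (2 + 34) = 51072 + 36 = 51108)
I = 896 (I = 4*(335 - 111) = 4*224 = 896)
(T + L)*(325564 + I) = (51108 + 160048/3)*(325564 + 896) = (313372/3)*326460 = 34101141040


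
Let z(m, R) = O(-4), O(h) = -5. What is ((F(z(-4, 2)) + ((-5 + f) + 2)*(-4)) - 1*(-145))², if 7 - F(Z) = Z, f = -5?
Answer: 35721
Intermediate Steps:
z(m, R) = -5
F(Z) = 7 - Z
((F(z(-4, 2)) + ((-5 + f) + 2)*(-4)) - 1*(-145))² = (((7 - 1*(-5)) + ((-5 - 5) + 2)*(-4)) - 1*(-145))² = (((7 + 5) + (-10 + 2)*(-4)) + 145)² = ((12 - 8*(-4)) + 145)² = ((12 + 32) + 145)² = (44 + 145)² = 189² = 35721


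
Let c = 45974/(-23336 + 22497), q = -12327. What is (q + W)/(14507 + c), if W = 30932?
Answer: 15609595/12125399 ≈ 1.2873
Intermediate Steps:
c = -45974/839 (c = 45974/(-839) = 45974*(-1/839) = -45974/839 ≈ -54.796)
(q + W)/(14507 + c) = (-12327 + 30932)/(14507 - 45974/839) = 18605/(12125399/839) = 18605*(839/12125399) = 15609595/12125399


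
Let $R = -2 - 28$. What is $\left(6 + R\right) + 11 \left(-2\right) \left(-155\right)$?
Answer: $3386$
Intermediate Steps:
$R = -30$ ($R = -2 - 28 = -30$)
$\left(6 + R\right) + 11 \left(-2\right) \left(-155\right) = \left(6 - 30\right) + 11 \left(-2\right) \left(-155\right) = -24 - -3410 = -24 + 3410 = 3386$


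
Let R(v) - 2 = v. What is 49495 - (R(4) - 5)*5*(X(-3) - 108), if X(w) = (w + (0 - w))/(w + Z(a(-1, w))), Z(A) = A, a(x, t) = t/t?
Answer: 50035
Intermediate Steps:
R(v) = 2 + v
a(x, t) = 1
X(w) = 0 (X(w) = (w + (0 - w))/(w + 1) = (w - w)/(1 + w) = 0/(1 + w) = 0)
49495 - (R(4) - 5)*5*(X(-3) - 108) = 49495 - ((2 + 4) - 5)*5*(0 - 108) = 49495 - (6 - 5)*5*(-108) = 49495 - 1*5*(-108) = 49495 - 5*(-108) = 49495 - 1*(-540) = 49495 + 540 = 50035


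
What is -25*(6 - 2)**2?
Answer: -400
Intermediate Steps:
-25*(6 - 2)**2 = -25*4**2 = -25*16 = -400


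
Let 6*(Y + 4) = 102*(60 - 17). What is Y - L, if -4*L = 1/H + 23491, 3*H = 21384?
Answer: 188172073/28512 ≈ 6599.8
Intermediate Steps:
H = 7128 (H = (⅓)*21384 = 7128)
Y = 727 (Y = -4 + (102*(60 - 17))/6 = -4 + (102*43)/6 = -4 + (⅙)*4386 = -4 + 731 = 727)
L = -167443849/28512 (L = -(1/7128 + 23491)/4 = -¼*167443849/7128 = -167443849/28512 ≈ -5872.8)
Y - L = 727 - 1*(-167443849/28512) = 727 + 167443849/28512 = 188172073/28512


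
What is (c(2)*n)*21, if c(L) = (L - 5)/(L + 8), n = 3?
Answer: -189/10 ≈ -18.900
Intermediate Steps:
c(L) = (-5 + L)/(8 + L)
(c(2)*n)*21 = (((-5 + 2)/(8 + 2))*3)*21 = ((-3/10)*3)*21 = (((⅒)*(-3))*3)*21 = -3/10*3*21 = -9/10*21 = -189/10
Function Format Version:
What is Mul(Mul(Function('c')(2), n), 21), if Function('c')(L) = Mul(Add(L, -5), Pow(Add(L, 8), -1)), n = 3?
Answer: Rational(-189, 10) ≈ -18.900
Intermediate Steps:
Function('c')(L) = Mul(Pow(Add(8, L), -1), Add(-5, L)) (Function('c')(L) = Mul(Add(-5, L), Pow(Add(8, L), -1)) = Mul(Pow(Add(8, L), -1), Add(-5, L)))
Mul(Mul(Function('c')(2), n), 21) = Mul(Mul(Mul(Pow(Add(8, 2), -1), Add(-5, 2)), 3), 21) = Mul(Mul(Mul(Pow(10, -1), -3), 3), 21) = Mul(Mul(Mul(Rational(1, 10), -3), 3), 21) = Mul(Mul(Rational(-3, 10), 3), 21) = Mul(Rational(-9, 10), 21) = Rational(-189, 10)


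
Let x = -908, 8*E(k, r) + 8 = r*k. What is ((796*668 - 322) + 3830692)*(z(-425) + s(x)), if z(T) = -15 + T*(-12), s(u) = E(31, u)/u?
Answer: 20155944047551/908 ≈ 2.2198e+10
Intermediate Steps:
E(k, r) = -1 + k*r/8 (E(k, r) = -1 + (r*k)/8 = -1 + (k*r)/8 = -1 + k*r/8)
s(u) = (-1 + 31*u/8)/u (s(u) = (-1 + (⅛)*31*u)/u = (-1 + 31*u/8)/u)
z(T) = -15 - 12*T
((796*668 - 322) + 3830692)*(z(-425) + s(x)) = ((796*668 - 322) + 3830692)*((-15 - 12*(-425)) + (31/8 - 1/(-908))) = ((531728 - 322) + 3830692)*((-15 + 5100) + (31/8 - 1*(-1/908))) = (531406 + 3830692)*(5085 + (31/8 + 1/908)) = 4362098*(5085 + 7039/1816) = 4362098*(9241399/1816) = 20155944047551/908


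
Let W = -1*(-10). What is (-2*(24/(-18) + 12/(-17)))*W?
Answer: 2080/51 ≈ 40.784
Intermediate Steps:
W = 10
(-2*(24/(-18) + 12/(-17)))*W = -2*(24/(-18) + 12/(-17))*10 = -2*(24*(-1/18) + 12*(-1/17))*10 = -2*(-4/3 - 12/17)*10 = -2*(-104/51)*10 = (208/51)*10 = 2080/51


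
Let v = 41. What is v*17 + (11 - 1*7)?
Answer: 701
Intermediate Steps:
v*17 + (11 - 1*7) = 41*17 + (11 - 1*7) = 697 + (11 - 7) = 697 + 4 = 701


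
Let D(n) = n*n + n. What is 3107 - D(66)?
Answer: -1315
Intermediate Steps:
D(n) = n + n² (D(n) = n² + n = n + n²)
3107 - D(66) = 3107 - 66*(1 + 66) = 3107 - 66*67 = 3107 - 1*4422 = 3107 - 4422 = -1315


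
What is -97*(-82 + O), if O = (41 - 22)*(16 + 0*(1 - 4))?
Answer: -21534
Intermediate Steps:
O = 304 (O = 19*(16 + 0*(-3)) = 19*(16 + 0) = 19*16 = 304)
-97*(-82 + O) = -97*(-82 + 304) = -97*222 = -21534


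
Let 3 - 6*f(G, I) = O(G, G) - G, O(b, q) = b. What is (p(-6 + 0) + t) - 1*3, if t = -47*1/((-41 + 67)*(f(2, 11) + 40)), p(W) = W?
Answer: -9524/1053 ≈ -9.0446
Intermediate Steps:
f(G, I) = ½ (f(G, I) = ½ - (G - G)/6 = ½ - ⅙*0 = ½ + 0 = ½)
t = -47/1053 (t = -47*1/((½ + 40)*(-41 + 67)) = -47/(26*(81/2)) = -47/1053 ≈ -0.044634)
(p(-6 + 0) + t) - 1*3 = ((-6 + 0) - 47/1053) - 1*3 = (-6 - 47/1053) - 3 = -6365/1053 - 3 = -9524/1053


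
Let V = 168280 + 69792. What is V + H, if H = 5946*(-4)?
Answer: 214288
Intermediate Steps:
V = 238072
H = -23784
V + H = 238072 - 23784 = 214288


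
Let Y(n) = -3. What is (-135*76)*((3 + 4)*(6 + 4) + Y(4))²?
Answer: -46057140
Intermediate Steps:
(-135*76)*((3 + 4)*(6 + 4) + Y(4))² = (-135*76)*((3 + 4)*(6 + 4) - 3)² = -10260*(7*10 - 3)² = -10260*(70 - 3)² = -10260*67² = -10260*4489 = -46057140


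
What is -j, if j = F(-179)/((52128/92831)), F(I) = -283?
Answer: 26271173/52128 ≈ 503.97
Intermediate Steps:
j = -26271173/52128 (j = -283/(52128/92831) = -283/(52128*(1/92831)) = -283/52128/92831 = -283*92831/52128 = -26271173/52128 ≈ -503.97)
-j = -1*(-26271173/52128) = 26271173/52128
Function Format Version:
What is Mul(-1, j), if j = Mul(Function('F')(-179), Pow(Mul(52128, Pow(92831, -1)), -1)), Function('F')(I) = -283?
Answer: Rational(26271173, 52128) ≈ 503.97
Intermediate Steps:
j = Rational(-26271173, 52128) (j = Mul(-283, Pow(Mul(52128, Pow(92831, -1)), -1)) = Mul(-283, Pow(Mul(52128, Rational(1, 92831)), -1)) = Mul(-283, Pow(Rational(52128, 92831), -1)) = Mul(-283, Rational(92831, 52128)) = Rational(-26271173, 52128) ≈ -503.97)
Mul(-1, j) = Mul(-1, Rational(-26271173, 52128)) = Rational(26271173, 52128)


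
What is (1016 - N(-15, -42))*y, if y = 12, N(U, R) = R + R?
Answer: 13200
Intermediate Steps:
N(U, R) = 2*R
(1016 - N(-15, -42))*y = (1016 - 2*(-42))*12 = (1016 - 1*(-84))*12 = (1016 + 84)*12 = 1100*12 = 13200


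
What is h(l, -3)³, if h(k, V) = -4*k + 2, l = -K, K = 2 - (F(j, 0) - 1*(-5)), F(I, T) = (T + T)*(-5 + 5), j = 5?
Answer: -1000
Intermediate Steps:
F(I, T) = 0 (F(I, T) = (2*T)*0 = 0)
K = -3 (K = 2 - (0 - 1*(-5)) = 2 - (0 + 5) = 2 - 1*5 = 2 - 5 = -3)
l = 3 (l = -1*(-3) = 3)
h(k, V) = 2 - 4*k
h(l, -3)³ = (2 - 4*3)³ = (2 - 12)³ = (-10)³ = -1000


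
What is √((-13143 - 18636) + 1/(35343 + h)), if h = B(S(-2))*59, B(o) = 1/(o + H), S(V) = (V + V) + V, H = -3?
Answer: 3*I*√48287145281/3698 ≈ 178.27*I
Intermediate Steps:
S(V) = 3*V (S(V) = 2*V + V = 3*V)
B(o) = 1/(-3 + o) (B(o) = 1/(o - 3) = 1/(-3 + o))
h = -59/9 (h = 59/(-3 + 3*(-2)) = 59/(-3 - 6) = 59/(-9) = -⅑*59 = -59/9 ≈ -6.5556)
√((-13143 - 18636) + 1/(35343 + h)) = √((-13143 - 18636) + 1/(35343 - 59/9)) = √(-31779 + 1/(318028/9)) = √(-31779 + 9/318028) = √(-10106611803/318028) = 3*I*√48287145281/3698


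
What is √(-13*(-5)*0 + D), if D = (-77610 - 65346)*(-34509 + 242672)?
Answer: 114*I*√2289793 ≈ 1.7251e+5*I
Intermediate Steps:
D = -29758149828 (D = -142956*208163 = -29758149828)
√(-13*(-5)*0 + D) = √(-13*(-5)*0 - 29758149828) = √(65*0 - 29758149828) = √(0 - 29758149828) = √(-29758149828) = 114*I*√2289793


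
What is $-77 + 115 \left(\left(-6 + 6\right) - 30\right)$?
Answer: $-3527$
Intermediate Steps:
$-77 + 115 \left(\left(-6 + 6\right) - 30\right) = -77 + 115 \left(0 - 30\right) = -77 + 115 \left(-30\right) = -77 - 3450 = -3527$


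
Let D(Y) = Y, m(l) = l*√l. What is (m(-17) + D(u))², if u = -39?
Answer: -3392 + 1326*I*√17 ≈ -3392.0 + 5467.2*I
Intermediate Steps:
m(l) = l^(3/2)
(m(-17) + D(u))² = ((-17)^(3/2) - 39)² = (-17*I*√17 - 39)² = (-39 - 17*I*√17)²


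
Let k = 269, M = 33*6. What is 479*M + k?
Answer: 95111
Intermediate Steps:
M = 198
479*M + k = 479*198 + 269 = 94842 + 269 = 95111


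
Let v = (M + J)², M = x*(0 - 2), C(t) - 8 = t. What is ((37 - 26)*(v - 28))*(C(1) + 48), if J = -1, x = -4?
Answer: 13167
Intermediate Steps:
C(t) = 8 + t
M = 8 (M = -4*(0 - 2) = -4*(-2) = 8)
v = 49 (v = (8 - 1)² = 7² = 49)
((37 - 26)*(v - 28))*(C(1) + 48) = ((37 - 26)*(49 - 28))*((8 + 1) + 48) = (11*21)*(9 + 48) = 231*57 = 13167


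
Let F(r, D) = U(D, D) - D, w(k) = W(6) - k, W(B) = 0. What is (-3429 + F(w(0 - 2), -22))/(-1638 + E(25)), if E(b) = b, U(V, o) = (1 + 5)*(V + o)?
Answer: 3671/1613 ≈ 2.2759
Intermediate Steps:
U(V, o) = 6*V + 6*o (U(V, o) = 6*(V + o) = 6*V + 6*o)
w(k) = -k (w(k) = 0 - k = -k)
F(r, D) = 11*D (F(r, D) = (6*D + 6*D) - D = 12*D - D = 11*D)
(-3429 + F(w(0 - 2), -22))/(-1638 + E(25)) = (-3429 + 11*(-22))/(-1638 + 25) = (-3429 - 242)/(-1613) = -3671*(-1/1613) = 3671/1613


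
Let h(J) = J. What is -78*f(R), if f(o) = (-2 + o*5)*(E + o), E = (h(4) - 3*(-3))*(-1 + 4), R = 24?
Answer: -579852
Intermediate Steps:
E = 39 (E = (4 - 3*(-3))*(-1 + 4) = (4 + 9)*3 = 13*3 = 39)
f(o) = (-2 + 5*o)*(39 + o) (f(o) = (-2 + o*5)*(39 + o) = (-2 + 5*o)*(39 + o))
-78*f(R) = -78*(-78 + 5*24**2 + 193*24) = -78*(-78 + 5*576 + 4632) = -78*(-78 + 2880 + 4632) = -78*7434 = -579852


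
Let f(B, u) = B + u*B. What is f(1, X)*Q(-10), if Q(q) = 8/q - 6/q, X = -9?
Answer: 8/5 ≈ 1.6000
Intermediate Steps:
f(B, u) = B + B*u
Q(q) = 2/q
f(1, X)*Q(-10) = (1*(1 - 9))*(2/(-10)) = (1*(-8))*(2*(-⅒)) = -8*(-⅕) = 8/5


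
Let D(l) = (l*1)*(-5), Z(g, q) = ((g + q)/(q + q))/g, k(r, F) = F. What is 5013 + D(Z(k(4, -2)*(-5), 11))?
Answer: 220551/44 ≈ 5012.5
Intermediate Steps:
Z(g, q) = (g + q)/(2*g*q) (Z(g, q) = ((g + q)/((2*q)))/g = ((g + q)*(1/(2*q)))/g = ((g + q)/(2*q))/g = (g + q)/(2*g*q))
D(l) = -5*l (D(l) = l*(-5) = -5*l)
5013 + D(Z(k(4, -2)*(-5), 11)) = 5013 - 5*(-2*(-5) + 11)/(2*((-2*(-5)))*11) = 5013 - 5*(10 + 11)/(2*10*11) = 5013 - 5*21/(2*10*11) = 5013 - 5*21/220 = 5013 - 21/44 = 220551/44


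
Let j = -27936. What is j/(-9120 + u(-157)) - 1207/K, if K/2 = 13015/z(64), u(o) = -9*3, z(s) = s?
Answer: 3431104/39682735 ≈ 0.086463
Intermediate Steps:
u(o) = -27
K = 13015/32 (K = 2*(13015/64) = 13015/32 ≈ 406.72)
j/(-9120 + u(-157)) - 1207/K = -27936/(-9120 - 27) - 1207/13015/32 = -27936/(-9147) - 1207*32/13015 = -27936*(-1/9147) - 38624/13015 = 9312/3049 - 38624/13015 = 3431104/39682735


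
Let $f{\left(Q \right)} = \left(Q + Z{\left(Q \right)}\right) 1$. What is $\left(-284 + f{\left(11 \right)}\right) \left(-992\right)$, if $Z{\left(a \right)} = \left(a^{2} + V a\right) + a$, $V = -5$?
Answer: $194432$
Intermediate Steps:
$Z{\left(a \right)} = a^{2} - 4 a$ ($Z{\left(a \right)} = \left(a^{2} - 5 a\right) + a = a^{2} - 4 a$)
$f{\left(Q \right)} = Q + Q \left(-4 + Q\right)$ ($f{\left(Q \right)} = \left(Q + Q \left(-4 + Q\right)\right) 1 = Q + Q \left(-4 + Q\right)$)
$\left(-284 + f{\left(11 \right)}\right) \left(-992\right) = \left(-284 + 11 \left(-3 + 11\right)\right) \left(-992\right) = \left(-284 + 11 \cdot 8\right) \left(-992\right) = \left(-284 + 88\right) \left(-992\right) = \left(-196\right) \left(-992\right) = 194432$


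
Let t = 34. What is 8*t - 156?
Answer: 116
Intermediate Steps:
8*t - 156 = 8*34 - 156 = 272 - 156 = 116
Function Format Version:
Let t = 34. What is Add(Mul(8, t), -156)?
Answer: 116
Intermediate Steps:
Add(Mul(8, t), -156) = Add(Mul(8, 34), -156) = Add(272, -156) = 116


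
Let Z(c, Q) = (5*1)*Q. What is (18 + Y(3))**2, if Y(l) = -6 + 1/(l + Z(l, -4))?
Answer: 41209/289 ≈ 142.59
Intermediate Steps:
Z(c, Q) = 5*Q
Y(l) = -6 + 1/(-20 + l) (Y(l) = -6 + 1/(l + 5*(-4)) = -6 + 1/(l - 20) = -6 + 1/(-20 + l))
(18 + Y(3))**2 = (18 + (121 - 6*3)/(-20 + 3))**2 = (18 + (121 - 18)/(-17))**2 = (18 - 1/17*103)**2 = (18 - 103/17)**2 = (203/17)**2 = 41209/289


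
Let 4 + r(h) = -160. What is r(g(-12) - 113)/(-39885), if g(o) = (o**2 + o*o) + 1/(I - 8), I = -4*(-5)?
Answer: 164/39885 ≈ 0.0041118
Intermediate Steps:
I = 20
g(o) = 1/12 + 2*o**2 (g(o) = (o**2 + o*o) + 1/(20 - 8) = (o**2 + o**2) + 1/12 = 2*o**2 + 1/12 = 1/12 + 2*o**2)
r(h) = -164 (r(h) = -4 - 160 = -164)
r(g(-12) - 113)/(-39885) = -164/(-39885) = -164*(-1/39885) = 164/39885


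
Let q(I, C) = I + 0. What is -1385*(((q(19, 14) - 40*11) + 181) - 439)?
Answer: 940415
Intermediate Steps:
q(I, C) = I
-1385*(((q(19, 14) - 40*11) + 181) - 439) = -1385*(((19 - 40*11) + 181) - 439) = -1385*(((19 - 440) + 181) - 439) = -1385*((-421 + 181) - 439) = -1385*(-240 - 439) = -1385*(-679) = 940415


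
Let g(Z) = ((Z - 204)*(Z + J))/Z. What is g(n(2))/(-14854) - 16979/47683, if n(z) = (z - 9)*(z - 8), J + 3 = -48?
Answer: -1777029431/4957982974 ≈ -0.35842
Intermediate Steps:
J = -51 (J = -3 - 48 = -51)
n(z) = (-9 + z)*(-8 + z)
g(Z) = (-204 + Z)*(-51 + Z)/Z (g(Z) = ((Z - 204)*(Z - 51))/Z = ((-204 + Z)*(-51 + Z))/Z = (-204 + Z)*(-51 + Z)/Z)
g(n(2))/(-14854) - 16979/47683 = (-255 + (72 + 2**2 - 17*2) + 10404/(72 + 2**2 - 17*2))/(-14854) - 16979/47683 = (-255 + (72 + 4 - 34) + 10404/(72 + 4 - 34))*(-1/14854) - 16979*1/47683 = (-255 + 42 + 10404/42)*(-1/14854) - 16979/47683 = (-255 + 42 + 10404*(1/42))*(-1/14854) - 16979/47683 = (-255 + 42 + 1734/7)*(-1/14854) - 16979/47683 = (243/7)*(-1/14854) - 16979/47683 = -243/103978 - 16979/47683 = -1777029431/4957982974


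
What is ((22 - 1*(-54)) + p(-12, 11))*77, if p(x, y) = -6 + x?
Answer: 4466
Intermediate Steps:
((22 - 1*(-54)) + p(-12, 11))*77 = ((22 - 1*(-54)) + (-6 - 12))*77 = ((22 + 54) - 18)*77 = (76 - 18)*77 = 58*77 = 4466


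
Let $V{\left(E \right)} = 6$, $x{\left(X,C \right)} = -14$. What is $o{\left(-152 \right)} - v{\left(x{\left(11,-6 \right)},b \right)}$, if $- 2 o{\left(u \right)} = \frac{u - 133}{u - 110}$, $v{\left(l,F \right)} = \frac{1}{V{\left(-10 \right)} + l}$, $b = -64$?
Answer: $- \frac{439}{1048} \approx -0.41889$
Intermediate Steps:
$v{\left(l,F \right)} = \frac{1}{6 + l}$
$o{\left(u \right)} = - \frac{-133 + u}{2 \left(-110 + u\right)}$ ($o{\left(u \right)} = - \frac{\left(u - 133\right) \frac{1}{u - 110}}{2} = - \frac{\left(-133 + u\right) \frac{1}{-110 + u}}{2} = - \frac{\frac{1}{-110 + u} \left(-133 + u\right)}{2} = - \frac{-133 + u}{2 \left(-110 + u\right)}$)
$o{\left(-152 \right)} - v{\left(x{\left(11,-6 \right)},b \right)} = \frac{133 - -152}{2 \left(-110 - 152\right)} - \frac{1}{6 - 14} = \frac{133 + 152}{2 \left(-262\right)} - \frac{1}{-8} = \frac{1}{2} \left(- \frac{1}{262}\right) 285 - - \frac{1}{8} = - \frac{285}{524} + \frac{1}{8} = - \frac{439}{1048}$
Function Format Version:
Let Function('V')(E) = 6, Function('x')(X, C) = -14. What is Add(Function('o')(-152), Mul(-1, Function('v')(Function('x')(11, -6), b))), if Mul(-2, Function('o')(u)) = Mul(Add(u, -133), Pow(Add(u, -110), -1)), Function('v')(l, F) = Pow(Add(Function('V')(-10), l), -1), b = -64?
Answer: Rational(-439, 1048) ≈ -0.41889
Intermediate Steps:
Function('v')(l, F) = Pow(Add(6, l), -1)
Function('o')(u) = Mul(Rational(-1, 2), Pow(Add(-110, u), -1), Add(-133, u)) (Function('o')(u) = Mul(Rational(-1, 2), Mul(Add(u, -133), Pow(Add(u, -110), -1))) = Mul(Rational(-1, 2), Mul(Add(-133, u), Pow(Add(-110, u), -1))) = Mul(Rational(-1, 2), Mul(Pow(Add(-110, u), -1), Add(-133, u))) = Mul(Rational(-1, 2), Pow(Add(-110, u), -1), Add(-133, u)))
Add(Function('o')(-152), Mul(-1, Function('v')(Function('x')(11, -6), b))) = Add(Mul(Rational(1, 2), Pow(Add(-110, -152), -1), Add(133, Mul(-1, -152))), Mul(-1, Pow(Add(6, -14), -1))) = Add(Mul(Rational(1, 2), Pow(-262, -1), Add(133, 152)), Mul(-1, Pow(-8, -1))) = Add(Mul(Rational(1, 2), Rational(-1, 262), 285), Mul(-1, Rational(-1, 8))) = Add(Rational(-285, 524), Rational(1, 8)) = Rational(-439, 1048)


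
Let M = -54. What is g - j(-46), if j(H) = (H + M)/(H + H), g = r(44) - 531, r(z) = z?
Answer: -11226/23 ≈ -488.09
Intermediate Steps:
g = -487 (g = 44 - 531 = -487)
j(H) = (-54 + H)/(2*H) (j(H) = (H - 54)/(H + H) = (-54 + H)/((2*H)) = (-54 + H)*(1/(2*H)) = (-54 + H)/(2*H))
g - j(-46) = -487 - (-54 - 46)/(2*(-46)) = -487 - (-1)*(-100)/(2*46) = -487 - 1*25/23 = -487 - 25/23 = -11226/23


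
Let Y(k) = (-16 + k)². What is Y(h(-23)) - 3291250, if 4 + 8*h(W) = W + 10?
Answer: -210618975/64 ≈ -3.2909e+6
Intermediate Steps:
h(W) = ¾ + W/8 (h(W) = -½ + (W + 10)/8 = -½ + (10 + W)/8 = -½ + (5/4 + W/8) = ¾ + W/8)
Y(h(-23)) - 3291250 = (-16 + (¾ + (⅛)*(-23)))² - 3291250 = (-16 + (¾ - 23/8))² - 3291250 = (-16 - 17/8)² - 3291250 = (-145/8)² - 3291250 = 21025/64 - 3291250 = -210618975/64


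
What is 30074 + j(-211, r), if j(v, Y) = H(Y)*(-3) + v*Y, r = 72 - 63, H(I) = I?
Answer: 28148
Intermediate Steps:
r = 9
j(v, Y) = -3*Y + Y*v (j(v, Y) = Y*(-3) + v*Y = -3*Y + Y*v)
30074 + j(-211, r) = 30074 + 9*(-3 - 211) = 30074 + 9*(-214) = 30074 - 1926 = 28148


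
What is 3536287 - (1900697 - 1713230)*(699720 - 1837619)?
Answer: 213322048120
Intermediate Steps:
3536287 - (1900697 - 1713230)*(699720 - 1837619) = 3536287 - 187467*(-1137899) = 3536287 - 1*(-213318511833) = 3536287 + 213318511833 = 213322048120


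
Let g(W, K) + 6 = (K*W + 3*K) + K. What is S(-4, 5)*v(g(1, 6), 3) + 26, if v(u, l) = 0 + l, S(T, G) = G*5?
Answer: 101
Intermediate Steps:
g(W, K) = -6 + 4*K + K*W (g(W, K) = -6 + ((K*W + 3*K) + K) = -6 + ((3*K + K*W) + K) = -6 + (4*K + K*W) = -6 + 4*K + K*W)
S(T, G) = 5*G
v(u, l) = l
S(-4, 5)*v(g(1, 6), 3) + 26 = (5*5)*3 + 26 = 25*3 + 26 = 75 + 26 = 101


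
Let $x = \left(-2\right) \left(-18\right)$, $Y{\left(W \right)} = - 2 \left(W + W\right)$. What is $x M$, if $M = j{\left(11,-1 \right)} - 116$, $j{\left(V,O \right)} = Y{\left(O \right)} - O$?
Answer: $-3996$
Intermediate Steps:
$Y{\left(W \right)} = - 4 W$ ($Y{\left(W \right)} = - 2 \cdot 2 W = - 4 W$)
$j{\left(V,O \right)} = - 5 O$ ($j{\left(V,O \right)} = - 4 O - O = - 5 O$)
$M = -111$ ($M = \left(-5\right) \left(-1\right) - 116 = 5 - 116 = -111$)
$x = 36$
$x M = 36 \left(-111\right) = -3996$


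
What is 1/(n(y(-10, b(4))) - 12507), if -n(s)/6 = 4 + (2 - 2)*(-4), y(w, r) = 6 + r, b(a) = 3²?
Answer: -1/12531 ≈ -7.9802e-5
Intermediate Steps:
b(a) = 9
n(s) = -24 (n(s) = -6*(4 + (2 - 2)*(-4)) = -6*(4 + 0*(-4)) = -6*(4 + 0) = -6*4 = -24)
1/(n(y(-10, b(4))) - 12507) = 1/(-24 - 12507) = 1/(-12531) = -1/12531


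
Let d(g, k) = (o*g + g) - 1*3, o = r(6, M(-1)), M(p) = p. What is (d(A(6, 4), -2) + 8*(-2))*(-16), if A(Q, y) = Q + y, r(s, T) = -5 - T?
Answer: 784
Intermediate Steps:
o = -4 (o = -5 - 1*(-1) = -5 + 1 = -4)
d(g, k) = -3 - 3*g (d(g, k) = (-4*g + g) - 1*3 = -3*g - 3 = -3 - 3*g)
(d(A(6, 4), -2) + 8*(-2))*(-16) = ((-3 - 3*(6 + 4)) + 8*(-2))*(-16) = ((-3 - 3*10) - 16)*(-16) = ((-3 - 30) - 16)*(-16) = (-33 - 16)*(-16) = -49*(-16) = 784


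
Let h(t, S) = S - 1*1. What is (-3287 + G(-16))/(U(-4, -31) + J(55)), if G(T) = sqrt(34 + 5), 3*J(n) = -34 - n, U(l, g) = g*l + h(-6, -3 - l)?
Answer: -9861/283 + 3*sqrt(39)/283 ≈ -34.778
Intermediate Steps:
h(t, S) = -1 + S (h(t, S) = S - 1 = -1 + S)
U(l, g) = -4 - l + g*l (U(l, g) = g*l + (-1 + (-3 - l)) = g*l + (-4 - l) = -4 - l + g*l)
J(n) = -34/3 - n/3 (J(n) = (-34 - n)/3 = -34/3 - n/3)
G(T) = sqrt(39)
(-3287 + G(-16))/(U(-4, -31) + J(55)) = (-3287 + sqrt(39))/((-4 - 1*(-4) - 31*(-4)) + (-34/3 - 1/3*55)) = (-3287 + sqrt(39))/((-4 + 4 + 124) + (-34/3 - 55/3)) = (-3287 + sqrt(39))/(124 - 89/3) = (-3287 + sqrt(39))/(283/3) = (-3287 + sqrt(39))*(3/283) = -9861/283 + 3*sqrt(39)/283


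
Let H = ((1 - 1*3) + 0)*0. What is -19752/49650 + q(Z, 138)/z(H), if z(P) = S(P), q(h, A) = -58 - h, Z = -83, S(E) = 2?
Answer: 200291/16550 ≈ 12.102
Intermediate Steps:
H = 0 (H = ((1 - 3) + 0)*0 = (-2 + 0)*0 = -2*0 = 0)
z(P) = 2
-19752/49650 + q(Z, 138)/z(H) = -19752/49650 + (-58 - 1*(-83))/2 = -19752*1/49650 + (-58 + 83)*(½) = -3292/8275 + 25*(½) = -3292/8275 + 25/2 = 200291/16550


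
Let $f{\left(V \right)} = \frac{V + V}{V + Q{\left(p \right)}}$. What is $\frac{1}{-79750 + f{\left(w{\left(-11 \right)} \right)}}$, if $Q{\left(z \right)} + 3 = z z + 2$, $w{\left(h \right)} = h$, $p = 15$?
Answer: $- \frac{213}{16986772} \approx -1.2539 \cdot 10^{-5}$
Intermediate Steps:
$Q{\left(z \right)} = -1 + z^{2}$ ($Q{\left(z \right)} = -3 + \left(z z + 2\right) = -3 + \left(z^{2} + 2\right) = -3 + \left(2 + z^{2}\right) = -1 + z^{2}$)
$f{\left(V \right)} = \frac{2 V}{224 + V}$ ($f{\left(V \right)} = \frac{V + V}{V - \left(1 - 15^{2}\right)} = \frac{2 V}{V + \left(-1 + 225\right)} = \frac{2 V}{V + 224} = \frac{2 V}{224 + V}$)
$\frac{1}{-79750 + f{\left(w{\left(-11 \right)} \right)}} = \frac{1}{-79750 + 2 \left(-11\right) \frac{1}{224 - 11}} = \frac{1}{-79750 + 2 \left(-11\right) \frac{1}{213}} = \frac{1}{-79750 - \frac{22}{213}} = \frac{1}{- \frac{16986772}{213}} = - \frac{213}{16986772}$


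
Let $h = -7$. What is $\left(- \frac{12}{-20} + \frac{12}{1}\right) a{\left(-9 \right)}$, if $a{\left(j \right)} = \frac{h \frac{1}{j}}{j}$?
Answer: $- \frac{49}{45} \approx -1.0889$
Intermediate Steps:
$a{\left(j \right)} = - \frac{7}{j^{2}}$ ($a{\left(j \right)} = \frac{\left(-7\right) \frac{1}{j}}{j} = - \frac{7}{j^{2}}$)
$\left(- \frac{12}{-20} + \frac{12}{1}\right) a{\left(-9 \right)} = \left(- \frac{12}{-20} + \frac{12}{1}\right) \left(- \frac{7}{81}\right) = \left(\left(-12\right) \left(- \frac{1}{20}\right) + 12 \cdot 1\right) \left(\left(-7\right) \frac{1}{81}\right) = \left(\frac{3}{5} + 12\right) \left(- \frac{7}{81}\right) = \frac{63}{5} \left(- \frac{7}{81}\right) = - \frac{49}{45}$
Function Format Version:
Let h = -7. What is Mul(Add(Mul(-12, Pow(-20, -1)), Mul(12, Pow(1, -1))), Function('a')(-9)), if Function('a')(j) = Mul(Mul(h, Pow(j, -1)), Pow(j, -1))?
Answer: Rational(-49, 45) ≈ -1.0889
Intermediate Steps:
Function('a')(j) = Mul(-7, Pow(j, -2)) (Function('a')(j) = Mul(Mul(-7, Pow(j, -1)), Pow(j, -1)) = Mul(-7, Pow(j, -2)))
Mul(Add(Mul(-12, Pow(-20, -1)), Mul(12, Pow(1, -1))), Function('a')(-9)) = Mul(Add(Mul(-12, Pow(-20, -1)), Mul(12, Pow(1, -1))), Mul(-7, Pow(-9, -2))) = Mul(Add(Mul(-12, Rational(-1, 20)), Mul(12, 1)), Mul(-7, Rational(1, 81))) = Mul(Add(Rational(3, 5), 12), Rational(-7, 81)) = Mul(Rational(63, 5), Rational(-7, 81)) = Rational(-49, 45)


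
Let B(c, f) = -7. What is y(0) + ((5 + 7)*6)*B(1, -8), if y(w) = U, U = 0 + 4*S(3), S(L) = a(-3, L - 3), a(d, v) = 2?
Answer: -496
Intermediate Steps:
S(L) = 2
U = 8 (U = 0 + 4*2 = 0 + 8 = 8)
y(w) = 8
y(0) + ((5 + 7)*6)*B(1, -8) = 8 + ((5 + 7)*6)*(-7) = 8 + (12*6)*(-7) = 8 + 72*(-7) = 8 - 504 = -496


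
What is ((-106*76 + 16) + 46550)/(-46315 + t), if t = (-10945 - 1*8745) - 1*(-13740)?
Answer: -7702/10453 ≈ -0.73682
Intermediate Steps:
t = -5950 (t = (-10945 - 8745) + 13740 = -19690 + 13740 = -5950)
((-106*76 + 16) + 46550)/(-46315 + t) = ((-106*76 + 16) + 46550)/(-46315 - 5950) = ((-8056 + 16) + 46550)/(-52265) = (-8040 + 46550)*(-1/52265) = 38510*(-1/52265) = -7702/10453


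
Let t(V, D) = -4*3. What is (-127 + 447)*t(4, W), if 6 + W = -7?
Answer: -3840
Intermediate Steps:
W = -13 (W = -6 - 7 = -13)
t(V, D) = -12
(-127 + 447)*t(4, W) = (-127 + 447)*(-12) = 320*(-12) = -3840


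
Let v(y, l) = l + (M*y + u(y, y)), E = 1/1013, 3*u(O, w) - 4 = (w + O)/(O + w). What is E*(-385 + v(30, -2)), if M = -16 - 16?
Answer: -4036/3039 ≈ -1.3281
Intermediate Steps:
u(O, w) = 5/3 (u(O, w) = 4/3 + ((w + O)/(O + w))/3 = 4/3 + ((O + w)/(O + w))/3 = 4/3 + (⅓)*1 = 4/3 + ⅓ = 5/3)
E = 1/1013 ≈ 0.00098717
M = -32
v(y, l) = 5/3 + l - 32*y (v(y, l) = l + (-32*y + 5/3) = l + (5/3 - 32*y) = 5/3 + l - 32*y)
E*(-385 + v(30, -2)) = (-385 + (5/3 - 2 - 32*30))/1013 = (-385 + (5/3 - 2 - 960))/1013 = (-385 - 2881/3)/1013 = (1/1013)*(-4036/3) = -4036/3039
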